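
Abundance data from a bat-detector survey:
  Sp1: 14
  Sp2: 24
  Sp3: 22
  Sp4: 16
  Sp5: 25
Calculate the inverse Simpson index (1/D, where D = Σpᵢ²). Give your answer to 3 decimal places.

Total N = 14+24+22+16+25 = 101, so the proportions are 0.1386139, 0.2376238, 0.2178218, 0.1584158, 0.2475248 (working shown to 7 dp, full precision carried).
D = 0.1386139² + 0.2376238² + 0.2178218² + 0.1584158² + 0.2475248² = 0.0192138 + 0.0564651 + 0.0474463 + 0.0250956 + 0.0612685 = 0.2094893.
So 1/D = 4.77351, i.e. 4.774 to 3 decimal places.

4.774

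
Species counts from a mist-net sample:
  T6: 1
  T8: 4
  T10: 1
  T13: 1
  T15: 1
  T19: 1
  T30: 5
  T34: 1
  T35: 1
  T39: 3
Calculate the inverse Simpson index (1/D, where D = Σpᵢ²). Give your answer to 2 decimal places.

6.33

Total N = 1+4+1+1+1+1+5+1+1+3 = 19, so the proportions are 0.052632, 0.210526, 0.052632, 0.052632, 0.052632, 0.052632, 0.263158, 0.052632, 0.052632, 0.157895 (working shown to 6 dp, full precision carried).
D = 0.052632² + 0.210526² + 0.052632² + 0.052632² + 0.052632² + 0.052632² + 0.263158² + 0.052632² + 0.052632² + 0.157895² = 0.002770 + 0.044321 + 0.002770 + 0.002770 + 0.002770 + 0.002770 + 0.069252 + 0.002770 + 0.002770 + 0.024931 = 0.157895.
So 1/D = 6.3333, i.e. 6.33 to 2 decimal places.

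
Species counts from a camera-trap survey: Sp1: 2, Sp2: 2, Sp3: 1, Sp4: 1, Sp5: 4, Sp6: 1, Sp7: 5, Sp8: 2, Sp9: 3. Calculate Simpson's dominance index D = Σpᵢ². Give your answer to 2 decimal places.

0.15

Total N = 2+2+1+1+4+1+5+2+3 = 21, so the proportions are 0.0952, 0.0952, 0.0476, 0.0476, 0.1905, 0.0476, 0.2381, 0.0952, 0.1429 (working shown to 4 dp, full precision carried).
D = 0.0952² + 0.0952² + 0.0476² + 0.0476² + 0.1905² + 0.0476² + 0.2381² + 0.0952² + 0.1429² = 0.0091 + 0.0091 + 0.0023 + 0.0023 + 0.0363 + 0.0023 + 0.0567 + 0.0091 + 0.0204 = 0.1474.
To 2 decimal places, D = 0.15.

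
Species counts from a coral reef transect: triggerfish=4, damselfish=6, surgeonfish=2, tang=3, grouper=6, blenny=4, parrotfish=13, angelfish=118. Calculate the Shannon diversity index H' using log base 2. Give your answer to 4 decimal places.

1.4262

Total N = 4+6+2+3+6+4+13+118 = 156, so the proportions are 0.025641, 0.038462, 0.012821, 0.019231, 0.038462, 0.025641, 0.083333, 0.75641 (working shown to 6 dp, full precision carried).
Each pᵢ log₂ pᵢ term: 0.025641×(-5.285402)=-0.135523, 0.038462×(-4.700440)=-0.180786, 0.012821×(-6.285402)=-0.080582, 0.019231×(-5.700440)=-0.109624, 0.038462×(-4.700440)=-0.180786, 0.025641×(-5.285402)=-0.135523, 0.083333×(-3.584963)=-0.298747, 0.75641×(-0.402759)=-0.304651.
Sum = -1.426223, so H' = 1.4262.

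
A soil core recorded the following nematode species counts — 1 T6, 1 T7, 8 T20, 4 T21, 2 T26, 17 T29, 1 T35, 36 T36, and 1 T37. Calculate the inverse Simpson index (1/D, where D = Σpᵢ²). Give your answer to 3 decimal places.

Total N = 1+1+8+4+2+17+1+36+1 = 71, so the proportions are 0.014085, 0.014085, 0.112676, 0.056338, 0.028169, 0.239437, 0.014085, 0.507042, 0.014085 (working shown to 6 dp, full precision carried).
D = 0.014085² + 0.014085² + 0.112676² + 0.056338² + 0.028169² + 0.239437² + 0.014085² + 0.507042² + 0.014085² = 0.000198 + 0.000198 + 0.012696 + 0.003174 + 0.000793 + 0.057330 + 0.000198 + 0.257092 + 0.000198 = 0.331879.
So 1/D = 3.01315, i.e. 3.013 to 3 decimal places.

3.013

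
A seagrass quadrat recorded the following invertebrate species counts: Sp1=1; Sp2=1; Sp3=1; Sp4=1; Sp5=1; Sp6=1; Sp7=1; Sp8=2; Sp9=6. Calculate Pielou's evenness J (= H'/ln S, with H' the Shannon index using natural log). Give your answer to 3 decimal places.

0.864

Total N = 1+1+1+1+1+1+1+2+6 = 15, so the proportions are 0.06667, 0.06667, 0.06667, 0.06667, 0.06667, 0.06667, 0.06667, 0.13333, 0.4 (working shown to 5 dp, full precision carried).
H' = −Σ pᵢ ln pᵢ = −((-0.18054) + (-0.18054) + (-0.18054) + (-0.18054) + (-0.18054) + (-0.18054) + (-0.18054) + (-0.26865) + (-0.36652)) = 1.89893.
With S = 9 species, ln S = 2.19722, so J = 1.89893/2.19722 = 0.86424, i.e. 0.864 to 3 decimal places.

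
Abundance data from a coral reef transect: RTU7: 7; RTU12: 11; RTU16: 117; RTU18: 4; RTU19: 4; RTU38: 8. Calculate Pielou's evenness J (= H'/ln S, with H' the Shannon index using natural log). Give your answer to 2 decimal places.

Total N = 7+11+117+4+4+8 = 151, so the proportions are 0.0464, 0.0728, 0.7748, 0.0265, 0.0265, 0.053 (working shown to 4 dp, full precision carried).
H' = −Σ pᵢ ln pᵢ = −((-0.1424) + (-0.1908) + (-0.1977) + (-0.0962) + (-0.0962) + (-0.1556)) = 0.8789.
With S = 6 species, ln S = 1.7918, so J = 0.8789/1.7918 = 0.4905, i.e. 0.49 to 2 decimal places.

0.49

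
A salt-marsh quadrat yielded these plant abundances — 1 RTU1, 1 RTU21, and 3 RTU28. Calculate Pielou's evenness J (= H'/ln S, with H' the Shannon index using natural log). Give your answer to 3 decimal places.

Total N = 1+1+3 = 5, so the proportions are 0.2, 0.2, 0.6 (working shown to 5 dp, full precision carried).
H' = −Σ pᵢ ln pᵢ = −((-0.32189) + (-0.32189) + (-0.30650)) = 0.95027.
With S = 3 species, ln S = 1.09861, so J = 0.95027/1.09861 = 0.86497, i.e. 0.865 to 3 decimal places.

0.865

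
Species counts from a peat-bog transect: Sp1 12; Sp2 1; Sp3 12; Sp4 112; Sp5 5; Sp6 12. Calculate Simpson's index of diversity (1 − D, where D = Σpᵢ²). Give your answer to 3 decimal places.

Total N = 12+1+12+112+5+12 = 154, so the proportions are 0.07792, 0.00649, 0.07792, 0.72727, 0.03247, 0.07792 (working shown to 5 dp, full precision carried).
D = 0.07792² + 0.00649² + 0.07792² + 0.72727² + 0.03247² + 0.07792² = 0.00607 + 0.00004 + 0.00607 + 0.52893 + 0.00105 + 0.00607 = 0.54824.
So 1 − D = 0.45176, i.e. 0.452 to 3 decimal places.

0.452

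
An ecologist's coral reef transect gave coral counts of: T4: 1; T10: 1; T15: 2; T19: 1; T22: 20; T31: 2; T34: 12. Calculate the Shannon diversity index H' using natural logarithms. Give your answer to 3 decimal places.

1.292

Total N = 1+1+2+1+20+2+12 = 39, so the proportions are 0.02564, 0.02564, 0.05128, 0.02564, 0.51282, 0.05128, 0.30769 (working shown to 5 dp, full precision carried).
Each pᵢ ln pᵢ term: 0.02564×(-3.66356)=-0.09394, 0.02564×(-3.66356)=-0.09394, 0.05128×(-2.97041)=-0.15233, 0.02564×(-3.66356)=-0.09394, 0.51282×(-0.66783)=-0.34248, 0.05128×(-2.97041)=-0.15233, 0.30769×(-1.17865)=-0.36266.
Sum = -1.29161, so H' = 1.292.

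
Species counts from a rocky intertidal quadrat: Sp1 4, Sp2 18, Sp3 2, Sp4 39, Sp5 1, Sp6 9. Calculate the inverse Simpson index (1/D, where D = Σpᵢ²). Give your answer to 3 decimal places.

Total N = 4+18+2+39+1+9 = 73, so the proportions are 0.054795, 0.246575, 0.027397, 0.534247, 0.013699, 0.123288 (working shown to 6 dp, full precision carried).
D = 0.054795² + 0.246575² + 0.027397² + 0.534247² + 0.013699² + 0.123288² = 0.003002 + 0.060799 + 0.000751 + 0.285419 + 0.000188 + 0.015200 = 0.365359.
So 1/D = 2.73703, i.e. 2.737 to 3 decimal places.

2.737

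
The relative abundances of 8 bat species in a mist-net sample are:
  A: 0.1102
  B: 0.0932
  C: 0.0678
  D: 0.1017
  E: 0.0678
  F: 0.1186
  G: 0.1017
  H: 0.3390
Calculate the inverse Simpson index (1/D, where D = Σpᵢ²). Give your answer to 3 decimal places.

D = 0.1102² + 0.0932² + 0.0678² + 0.1017² + 0.0678² + 0.1186² + 0.1017² + 0.339² = 0.0121440 + 0.0086862 + 0.0045968 + 0.0103429 + 0.0045968 + 0.0140660 + 0.0103429 + 0.1149210 = 0.1796967 (working shown to 7 dp, full precision carried).
So 1/D = 5.56493, i.e. 5.565 to 3 decimal places.

5.565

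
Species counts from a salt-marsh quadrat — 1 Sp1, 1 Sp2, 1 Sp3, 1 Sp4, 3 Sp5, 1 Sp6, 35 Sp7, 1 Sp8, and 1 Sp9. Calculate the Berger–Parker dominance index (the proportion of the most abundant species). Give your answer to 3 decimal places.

Total N = 1+1+1+1+3+1+35+1+1 = 45, so the proportions are 0.02222, 0.02222, 0.02222, 0.02222, 0.06667, 0.02222, 0.77778, 0.02222, 0.02222 (working shown to 5 dp, full precision carried).
The largest proportion is 0.77778, i.e. d = 0.778 to 3 decimal places.

0.778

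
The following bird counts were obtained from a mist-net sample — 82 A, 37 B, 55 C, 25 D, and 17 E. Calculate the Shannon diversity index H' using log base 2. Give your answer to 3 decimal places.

Total N = 82+37+55+25+17 = 216, so the proportions are 0.37963, 0.1713, 0.25463, 0.11574, 0.0787 (working shown to 5 dp, full precision carried).
Each pᵢ log₂ pᵢ term: 0.37963×(-1.39734)=-0.53047, 0.1713×(-2.54543)=-0.43602, 0.25463×(-1.97353)=-0.50252, 0.11574×(-3.11103)=-0.36007, 0.0787×(-3.66742)=-0.28864.
Sum = -2.11773, so H' = 2.118.

2.118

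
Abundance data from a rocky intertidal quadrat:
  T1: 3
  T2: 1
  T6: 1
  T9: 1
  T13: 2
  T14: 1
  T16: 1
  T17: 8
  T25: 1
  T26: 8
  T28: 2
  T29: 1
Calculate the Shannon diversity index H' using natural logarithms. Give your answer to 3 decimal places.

Total N = 3+1+1+1+2+1+1+8+1+8+2+1 = 30, so the proportions are 0.1, 0.03333, 0.03333, 0.03333, 0.06667, 0.03333, 0.03333, 0.26667, 0.03333, 0.26667, 0.06667, 0.03333 (working shown to 5 dp, full precision carried).
Each pᵢ ln pᵢ term: 0.1×(-2.30259)=-0.23026, 0.03333×(-3.40120)=-0.11337, 0.03333×(-3.40120)=-0.11337, 0.03333×(-3.40120)=-0.11337, 0.06667×(-2.70805)=-0.18054, 0.03333×(-3.40120)=-0.11337, 0.03333×(-3.40120)=-0.11337, 0.26667×(-1.32176)=-0.35247, 0.03333×(-3.40120)=-0.11337, 0.26667×(-1.32176)=-0.35247, 0.06667×(-2.70805)=-0.18054, 0.03333×(-3.40120)=-0.11337.
Sum = -2.08988, so H' = 2.090.

2.090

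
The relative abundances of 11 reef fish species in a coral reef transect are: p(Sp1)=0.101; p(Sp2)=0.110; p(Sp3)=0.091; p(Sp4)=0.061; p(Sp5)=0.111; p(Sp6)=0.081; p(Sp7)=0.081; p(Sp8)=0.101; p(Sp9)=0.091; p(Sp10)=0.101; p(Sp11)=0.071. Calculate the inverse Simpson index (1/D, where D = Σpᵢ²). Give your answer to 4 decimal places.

D = 0.101² + 0.11² + 0.091² + 0.061² + 0.111² + 0.081² + 0.081² + 0.101² + 0.091² + 0.101² + 0.071² = 0.010201000 + 0.012100000 + 0.008281000 + 0.003721000 + 0.012321000 + 0.006561000 + 0.006561000 + 0.010201000 + 0.008281000 + 0.010201000 + 0.005041000 = 0.093470000 (working shown to 9 dp, full precision carried).
So 1/D = 10.698620, i.e. 10.6986 to 4 decimal places.

10.6986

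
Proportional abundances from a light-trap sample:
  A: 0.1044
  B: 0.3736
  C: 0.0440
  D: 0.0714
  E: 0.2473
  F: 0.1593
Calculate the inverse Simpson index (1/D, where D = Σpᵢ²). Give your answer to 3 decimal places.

D = 0.1044² + 0.3736² + 0.044² + 0.0714² + 0.2473² + 0.1593² = 0.0108994 + 0.1395770 + 0.0019360 + 0.0050980 + 0.0611573 + 0.0253765 = 0.2440441 (working shown to 7 dp, full precision carried).
So 1/D = 4.09762, i.e. 4.098 to 3 decimal places.

4.098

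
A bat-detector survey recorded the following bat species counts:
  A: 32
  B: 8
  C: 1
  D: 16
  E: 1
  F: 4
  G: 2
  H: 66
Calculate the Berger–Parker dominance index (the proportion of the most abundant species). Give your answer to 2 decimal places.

Total N = 32+8+1+16+1+4+2+66 = 130, so the proportions are 0.2462, 0.0615, 0.0077, 0.1231, 0.0077, 0.0308, 0.0154, 0.5077 (working shown to 4 dp, full precision carried).
The largest proportion is 0.5077, i.e. d = 0.51 to 2 decimal places.

0.51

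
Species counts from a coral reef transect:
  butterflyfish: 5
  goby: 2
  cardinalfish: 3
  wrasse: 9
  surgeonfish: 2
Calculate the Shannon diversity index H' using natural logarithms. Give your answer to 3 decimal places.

Total N = 5+2+3+9+2 = 21, so the proportions are 0.2381, 0.09524, 0.14286, 0.42857, 0.09524 (working shown to 5 dp, full precision carried).
Each pᵢ ln pᵢ term: 0.2381×(-1.43508)=-0.34169, 0.09524×(-2.35138)=-0.22394, 0.14286×(-1.94591)=-0.27799, 0.42857×(-0.84730)=-0.36313, 0.09524×(-2.35138)=-0.22394.
Sum = -1.43068, so H' = 1.431.

1.431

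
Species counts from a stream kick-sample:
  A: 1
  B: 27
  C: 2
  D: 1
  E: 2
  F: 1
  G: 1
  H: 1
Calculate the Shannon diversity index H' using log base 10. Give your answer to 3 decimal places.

0.449

Total N = 1+27+2+1+2+1+1+1 = 36, so the proportions are 0.02778, 0.75, 0.05556, 0.02778, 0.05556, 0.02778, 0.02778, 0.02778 (working shown to 5 dp, full precision carried).
Each pᵢ log₁₀ pᵢ term: 0.02778×(-1.55630)=-0.04323, 0.75×(-0.12494)=-0.09370, 0.05556×(-1.25527)=-0.06974, 0.02778×(-1.55630)=-0.04323, 0.05556×(-1.25527)=-0.06974, 0.02778×(-1.55630)=-0.04323, 0.02778×(-1.55630)=-0.04323, 0.02778×(-1.55630)=-0.04323.
Sum = -0.44933, so H' = 0.449.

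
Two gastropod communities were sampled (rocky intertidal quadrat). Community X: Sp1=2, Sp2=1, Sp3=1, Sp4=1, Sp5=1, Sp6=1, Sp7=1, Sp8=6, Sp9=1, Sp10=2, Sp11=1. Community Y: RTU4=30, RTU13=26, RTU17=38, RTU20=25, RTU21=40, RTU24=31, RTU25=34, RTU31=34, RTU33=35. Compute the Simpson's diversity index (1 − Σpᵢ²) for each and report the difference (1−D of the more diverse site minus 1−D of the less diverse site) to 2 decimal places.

0.05

Community X: N=18, proportions 0.1111, 0.0556, 0.0556, 0.0556, 0.0556, 0.0556, 0.0556, 0.3333, 0.0556, 0.1111, 0.0556, giving 1−D = 0.8395 (working shown to 4 dp, full precision carried).
Community Y: N=293, proportions 0.1024, 0.0887, 0.1297, 0.0853, 0.1365, 0.1058, 0.116, 0.116, 0.1195, giving 1−D = 0.8865.
Difference = |0.8395 − 0.8865| = 0.0470, i.e. 0.05 to 2 decimal places.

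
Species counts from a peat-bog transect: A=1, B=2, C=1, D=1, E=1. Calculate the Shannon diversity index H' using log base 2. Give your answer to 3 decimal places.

Total N = 1+2+1+1+1 = 6, so the proportions are 0.16667, 0.33333, 0.16667, 0.16667, 0.16667 (working shown to 5 dp, full precision carried).
Each pᵢ log₂ pᵢ term: 0.16667×(-2.58496)=-0.43083, 0.33333×(-1.58496)=-0.52832, 0.16667×(-2.58496)=-0.43083, 0.16667×(-2.58496)=-0.43083, 0.16667×(-2.58496)=-0.43083.
Sum = -2.25163, so H' = 2.252.

2.252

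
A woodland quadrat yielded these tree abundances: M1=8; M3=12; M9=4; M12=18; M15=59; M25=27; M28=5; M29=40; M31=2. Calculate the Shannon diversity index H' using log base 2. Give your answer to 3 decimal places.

Total N = 8+12+4+18+59+27+5+40+2 = 175, so the proportions are 0.045714, 0.068571, 0.022857, 0.102857, 0.337143, 0.154286, 0.028571, 0.228571, 0.011429 (working shown to 6 dp, full precision carried).
Each pᵢ log₂ pᵢ term: 0.045714×(-4.451211)=-0.203484, 0.068571×(-3.866249)=-0.265114, 0.022857×(-5.451211)=-0.124599, 0.102857×(-3.281286)=-0.337504, 0.337143×(-1.568568)=-0.528832, 0.154286×(-2.696324)=-0.416004, 0.028571×(-5.129283)=-0.146551, 0.228571×(-2.129283)=-0.486693, 0.011429×(-6.451211)=-0.073728.
Sum = -2.582509, so H' = 2.583.

2.583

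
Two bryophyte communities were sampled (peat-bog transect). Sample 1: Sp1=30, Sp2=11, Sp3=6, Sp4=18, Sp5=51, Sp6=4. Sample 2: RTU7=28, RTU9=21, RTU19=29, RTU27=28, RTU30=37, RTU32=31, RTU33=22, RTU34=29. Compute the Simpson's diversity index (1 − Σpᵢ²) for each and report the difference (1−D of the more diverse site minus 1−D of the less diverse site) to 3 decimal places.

Sample 1: N=120, proportions 0.25, 0.09167, 0.05, 0.15, 0.425, 0.03333, giving 1−D = 0.72236 (working shown to 5 dp, full precision carried).
Sample 2: N=225, proportions 0.12444, 0.09333, 0.12889, 0.12444, 0.16444, 0.13778, 0.09778, 0.12889, giving 1−D = 0.87151.
Difference = |0.72236 − 0.87151| = 0.14915, i.e. 0.149 to 3 decimal places.

0.149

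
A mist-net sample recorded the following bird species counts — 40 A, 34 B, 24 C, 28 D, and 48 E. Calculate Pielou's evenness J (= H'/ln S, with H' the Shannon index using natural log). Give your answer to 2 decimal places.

0.98

Total N = 40+34+24+28+48 = 174, so the proportions are 0.2299, 0.1954, 0.1379, 0.1609, 0.2759 (working shown to 4 dp, full precision carried).
H' = −Σ pᵢ ln pᵢ = −((-0.3380) + (-0.3190) + (-0.2732) + (-0.2940) + (-0.3553)) = 1.5795.
With S = 5 species, ln S = 1.6094, so J = 1.5795/1.6094 = 0.9814, i.e. 0.98 to 2 decimal places.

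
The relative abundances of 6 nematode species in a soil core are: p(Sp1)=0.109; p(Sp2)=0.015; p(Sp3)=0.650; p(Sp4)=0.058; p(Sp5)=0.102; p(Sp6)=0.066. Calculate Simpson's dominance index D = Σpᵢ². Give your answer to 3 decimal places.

D = 0.109² + 0.015² + 0.65² + 0.058² + 0.102² + 0.066² = 0.01188 + 0.00022 + 0.42250 + 0.00336 + 0.01040 + 0.00436 = 0.45273 (working shown to 5 dp, full precision carried).
To 3 decimal places, D = 0.453.

0.453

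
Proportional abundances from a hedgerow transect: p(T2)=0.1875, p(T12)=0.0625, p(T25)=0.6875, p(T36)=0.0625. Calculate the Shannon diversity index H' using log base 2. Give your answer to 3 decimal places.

Each pᵢ log₂ pᵢ term (working shown to 5 dp, full precision carried): 0.1875×(-2.41504)=-0.45282, 0.0625×(-4.00000)=-0.25000, 0.6875×(-0.54057)=-0.37164, 0.0625×(-4.00000)=-0.25000.
Sum = -1.32446, so H' = 1.324.

1.324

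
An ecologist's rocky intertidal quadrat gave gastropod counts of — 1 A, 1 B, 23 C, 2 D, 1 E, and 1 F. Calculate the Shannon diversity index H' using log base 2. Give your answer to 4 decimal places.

1.2014

Total N = 1+1+23+2+1+1 = 29, so the proportions are 0.034483, 0.034483, 0.793103, 0.068966, 0.034483, 0.034483 (working shown to 6 dp, full precision carried).
Each pᵢ log₂ pᵢ term: 0.034483×(-4.857981)=-0.167517, 0.034483×(-4.857981)=-0.167517, 0.793103×(-0.334419)=-0.265229, 0.068966×(-3.857981)=-0.266068, 0.034483×(-4.857981)=-0.167517, 0.034483×(-4.857981)=-0.167517.
Sum = -1.201363, so H' = 1.2014.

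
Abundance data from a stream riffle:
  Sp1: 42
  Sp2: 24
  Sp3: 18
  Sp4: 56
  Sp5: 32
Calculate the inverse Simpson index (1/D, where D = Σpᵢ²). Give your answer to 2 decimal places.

Total N = 42+24+18+56+32 = 172, so the proportions are 0.244186, 0.139535, 0.104651, 0.325581, 0.186047 (working shown to 6 dp, full precision carried).
D = 0.244186² + 0.139535² + 0.104651² + 0.325581² + 0.186047² = 0.059627 + 0.019470 + 0.010952 + 0.106003 + 0.034613 = 0.230665.
So 1/D = 4.3353, i.e. 4.34 to 2 decimal places.

4.34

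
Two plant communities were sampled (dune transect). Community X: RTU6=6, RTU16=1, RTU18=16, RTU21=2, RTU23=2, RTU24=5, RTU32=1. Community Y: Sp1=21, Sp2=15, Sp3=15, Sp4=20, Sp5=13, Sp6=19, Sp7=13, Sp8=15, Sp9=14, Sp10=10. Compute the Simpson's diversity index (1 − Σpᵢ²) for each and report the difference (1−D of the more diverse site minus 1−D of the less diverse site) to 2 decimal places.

0.20

Community X: N=33, proportions 0.1818, 0.0303, 0.4848, 0.0606, 0.0606, 0.1515, 0.0303, giving 1−D = 0.6997 (working shown to 4 dp, full precision carried).
Community Y: N=155, proportions 0.1355, 0.0968, 0.0968, 0.129, 0.0839, 0.1226, 0.0839, 0.0968, 0.0903, 0.0645, giving 1−D = 0.8955.
Difference = |0.6997 − 0.8955| = 0.1958, i.e. 0.20 to 2 decimal places.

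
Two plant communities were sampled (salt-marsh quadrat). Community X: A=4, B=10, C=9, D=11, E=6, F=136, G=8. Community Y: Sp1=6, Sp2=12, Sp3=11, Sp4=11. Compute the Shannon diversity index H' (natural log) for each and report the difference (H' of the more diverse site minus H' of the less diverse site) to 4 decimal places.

Community X: N=184, proportions 0.021739, 0.054348, 0.048913, 0.059783, 0.032609, 0.73913, 0.043478, giving H' = 1.028903 (working shown to 6 dp, full precision carried).
Community Y: N=40, proportions 0.15, 0.3, 0.275, 0.275, giving H' = 1.355801.
Difference = |1.028903 − 1.355801| = 0.326898, i.e. 0.3269 to 4 decimal places.

0.3269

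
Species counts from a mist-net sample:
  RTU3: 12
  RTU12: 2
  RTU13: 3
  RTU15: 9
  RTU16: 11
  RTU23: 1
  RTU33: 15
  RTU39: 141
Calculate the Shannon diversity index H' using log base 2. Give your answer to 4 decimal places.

1.5090

Total N = 12+2+3+9+11+1+15+141 = 194, so the proportions are 0.061856, 0.010309, 0.015464, 0.046392, 0.056701, 0.005155, 0.07732, 0.726804 (working shown to 6 dp, full precision carried).
Each pᵢ log₂ pᵢ term: 0.061856×(-4.014950)=-0.248347, 0.010309×(-6.599913)=-0.068040, 0.015464×(-6.014950)=-0.093015, 0.046392×(-4.429988)=-0.205515, 0.056701×(-4.140481)=-0.234770, 0.005155×(-7.599913)=-0.039175, 0.07732×(-3.693022)=-0.285543, 0.726804×(-0.460361)=-0.334593.
Sum = -1.508997, so H' = 1.5090.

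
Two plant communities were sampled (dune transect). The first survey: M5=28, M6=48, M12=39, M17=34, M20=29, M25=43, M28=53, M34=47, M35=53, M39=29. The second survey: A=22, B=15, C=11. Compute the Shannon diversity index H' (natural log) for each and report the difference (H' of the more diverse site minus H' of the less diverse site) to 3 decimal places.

1.216

The first survey: N=403, proportions 0.06948, 0.11911, 0.09677, 0.08437, 0.07196, 0.1067, 0.13151, 0.11663, 0.13151, 0.07196, giving H' = 2.27502 (working shown to 5 dp, full precision carried).
The second survey: N=48, proportions 0.45833, 0.3125, 0.22917, giving H' = 1.05869.
Difference = |2.27502 − 1.05869| = 1.21633, i.e. 1.216 to 3 decimal places.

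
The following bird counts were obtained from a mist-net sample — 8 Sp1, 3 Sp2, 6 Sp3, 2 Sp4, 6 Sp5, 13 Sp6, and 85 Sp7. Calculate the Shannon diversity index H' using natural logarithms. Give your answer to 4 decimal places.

Total N = 8+3+6+2+6+13+85 = 123, so the proportions are 0.065041, 0.02439, 0.04878, 0.01626, 0.04878, 0.105691, 0.691057 (working shown to 6 dp, full precision carried).
Each pᵢ ln pᵢ term: 0.065041×(-2.732743)=-0.177739, 0.02439×(-3.713572)=-0.090575, 0.04878×(-3.020425)=-0.147338, 0.01626×(-4.119037)=-0.066976, 0.04878×(-3.020425)=-0.147338, 0.105691×(-2.247235)=-0.237513, 0.691057×(-0.369533)=-0.255368.
Sum = -1.122847, so H' = 1.1228.

1.1228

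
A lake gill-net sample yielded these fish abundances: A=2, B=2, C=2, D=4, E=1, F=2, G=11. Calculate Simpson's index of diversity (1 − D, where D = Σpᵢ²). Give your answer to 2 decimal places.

0.73

Total N = 2+2+2+4+1+2+11 = 24, so the proportions are 0.0833, 0.0833, 0.0833, 0.1667, 0.0417, 0.0833, 0.4583 (working shown to 4 dp, full precision carried).
D = 0.0833² + 0.0833² + 0.0833² + 0.1667² + 0.0417² + 0.0833² + 0.4583² = 0.0069 + 0.0069 + 0.0069 + 0.0278 + 0.0017 + 0.0069 + 0.2101 = 0.2674.
So 1 − D = 0.7326, i.e. 0.73 to 2 decimal places.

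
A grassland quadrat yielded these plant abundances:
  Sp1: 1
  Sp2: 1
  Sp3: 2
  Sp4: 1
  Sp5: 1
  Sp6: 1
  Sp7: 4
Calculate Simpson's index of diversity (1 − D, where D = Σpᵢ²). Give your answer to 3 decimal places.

0.793

Total N = 1+1+2+1+1+1+4 = 11, so the proportions are 0.09091, 0.09091, 0.18182, 0.09091, 0.09091, 0.09091, 0.36364 (working shown to 5 dp, full precision carried).
D = 0.09091² + 0.09091² + 0.18182² + 0.09091² + 0.09091² + 0.09091² + 0.36364² = 0.00826 + 0.00826 + 0.03306 + 0.00826 + 0.00826 + 0.00826 + 0.13223 = 0.20661.
So 1 − D = 0.79339, i.e. 0.793 to 3 decimal places.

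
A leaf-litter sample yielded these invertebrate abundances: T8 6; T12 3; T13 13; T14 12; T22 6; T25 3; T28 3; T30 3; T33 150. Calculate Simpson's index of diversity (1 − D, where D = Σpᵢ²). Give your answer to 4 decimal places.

Total N = 6+3+13+12+6+3+3+3+150 = 199, so the proportions are 0.030151, 0.015075, 0.065327, 0.060302, 0.030151, 0.015075, 0.015075, 0.015075, 0.753769 (working shown to 6 dp, full precision carried).
D = 0.030151² + 0.015075² + 0.065327² + 0.060302² + 0.030151² + 0.015075² + 0.015075² + 0.015075² + 0.753769² = 0.000909 + 0.000227 + 0.004268 + 0.003636 + 0.000909 + 0.000227 + 0.000227 + 0.000227 + 0.568167 = 0.578799.
So 1 − D = 0.421201, i.e. 0.4212 to 4 decimal places.

0.4212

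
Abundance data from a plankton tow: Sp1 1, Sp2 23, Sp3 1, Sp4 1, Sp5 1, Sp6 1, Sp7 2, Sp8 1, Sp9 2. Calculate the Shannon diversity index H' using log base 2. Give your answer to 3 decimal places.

1.770

Total N = 1+23+1+1+1+1+2+1+2 = 33, so the proportions are 0.0303, 0.69697, 0.0303, 0.0303, 0.0303, 0.0303, 0.06061, 0.0303, 0.06061 (working shown to 5 dp, full precision carried).
Each pᵢ log₂ pᵢ term: 0.0303×(-5.04439)=-0.15286, 0.69697×(-0.52083)=-0.36300, 0.0303×(-5.04439)=-0.15286, 0.0303×(-5.04439)=-0.15286, 0.0303×(-5.04439)=-0.15286, 0.0303×(-5.04439)=-0.15286, 0.06061×(-4.04439)=-0.24511, 0.0303×(-5.04439)=-0.15286, 0.06061×(-4.04439)=-0.24511.
Sum = -1.77040, so H' = 1.770.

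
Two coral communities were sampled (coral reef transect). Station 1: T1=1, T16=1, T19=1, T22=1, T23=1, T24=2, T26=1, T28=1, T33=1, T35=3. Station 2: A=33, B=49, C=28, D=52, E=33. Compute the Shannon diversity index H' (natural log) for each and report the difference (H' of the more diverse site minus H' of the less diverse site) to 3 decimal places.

Station 1: N=13, proportions 0.07692, 0.07692, 0.07692, 0.07692, 0.07692, 0.15385, 0.07692, 0.07692, 0.07692, 0.23077, giving H' = 2.20479 (working shown to 5 dp, full precision carried).
Station 2: N=195, proportions 0.16923, 0.25128, 0.14359, 0.26667, 0.16923, giving H' = 1.57949.
Difference = |2.20479 − 1.57949| = 0.62530, i.e. 0.625 to 3 decimal places.

0.625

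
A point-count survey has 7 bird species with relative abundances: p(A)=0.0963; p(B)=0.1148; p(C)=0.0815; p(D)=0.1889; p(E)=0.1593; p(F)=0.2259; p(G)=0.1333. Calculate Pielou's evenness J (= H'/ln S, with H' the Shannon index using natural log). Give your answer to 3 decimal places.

H' = −Σ pᵢ ln pᵢ = −((-0.22537) + (-0.24849) + (-0.20433) + (-0.31481) + (-0.29263) + (-0.33606) + (-0.26862)) = 1.89032 (working shown to 5 dp, full precision carried).
With S = 7 species, ln S = 1.94591, so J = 1.89032/1.94591 = 0.97143, i.e. 0.971 to 3 decimal places.

0.971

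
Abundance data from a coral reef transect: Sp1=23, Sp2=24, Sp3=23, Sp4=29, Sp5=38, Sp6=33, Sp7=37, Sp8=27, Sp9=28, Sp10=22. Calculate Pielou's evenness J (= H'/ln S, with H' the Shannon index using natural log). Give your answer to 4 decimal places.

Total N = 23+24+23+29+38+33+37+27+28+22 = 284, so the proportions are 0.080986, 0.084507, 0.080986, 0.102113, 0.133803, 0.116197, 0.130282, 0.09507, 0.098592, 0.077465 (working shown to 6 dp, full precision carried).
H' = −Σ pᵢ ln pᵢ = −((-0.203556) + (-0.208810) + (-0.203556) + (-0.232988) + (-0.269129) + (-0.250111) + (-0.265521) + (-0.223714) + (-0.228414) + (-0.198150)) = 2.283950.
With S = 10 species, ln S = 2.302585, so J = 2.283950/2.302585 = 0.991907, i.e. 0.9919 to 4 decimal places.

0.9919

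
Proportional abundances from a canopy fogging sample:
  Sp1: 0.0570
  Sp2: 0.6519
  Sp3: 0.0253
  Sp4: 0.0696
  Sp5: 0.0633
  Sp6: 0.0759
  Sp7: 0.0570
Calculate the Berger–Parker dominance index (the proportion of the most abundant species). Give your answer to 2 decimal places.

The largest proportion is 0.6519, i.e. d = 0.65 to 2 decimal places.

0.65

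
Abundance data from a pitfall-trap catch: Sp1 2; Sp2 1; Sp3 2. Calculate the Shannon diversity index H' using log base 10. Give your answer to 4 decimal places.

Total N = 2+1+2 = 5, so the proportions are 0.4, 0.2, 0.4 (working shown to 6 dp, full precision carried).
Each pᵢ log₁₀ pᵢ term: 0.4×(-0.397940)=-0.159176, 0.2×(-0.698970)=-0.139794, 0.4×(-0.397940)=-0.159176.
Sum = -0.458146, so H' = 0.4581.

0.4581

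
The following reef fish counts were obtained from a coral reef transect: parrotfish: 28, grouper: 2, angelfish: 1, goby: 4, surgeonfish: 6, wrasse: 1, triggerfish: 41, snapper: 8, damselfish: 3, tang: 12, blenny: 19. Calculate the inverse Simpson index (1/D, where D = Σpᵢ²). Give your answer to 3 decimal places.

Total N = 28+2+1+4+6+1+41+8+3+12+19 = 125, so the proportions are 0.224, 0.016, 0.008, 0.032, 0.048, 0.008, 0.328, 0.064, 0.024, 0.096, 0.152 (working shown to 7 dp, full precision carried).
D = 0.224² + 0.016² + 0.008² + 0.032² + 0.048² + 0.008² + 0.328² + 0.064² + 0.024² + 0.096² + 0.152² = 0.0501760 + 0.0002560 + 0.0000640 + 0.0010240 + 0.0023040 + 0.0000640 + 0.1075840 + 0.0040960 + 0.0005760 + 0.0092160 + 0.0231040 = 0.1984640.
So 1/D = 5.03870, i.e. 5.039 to 3 decimal places.

5.039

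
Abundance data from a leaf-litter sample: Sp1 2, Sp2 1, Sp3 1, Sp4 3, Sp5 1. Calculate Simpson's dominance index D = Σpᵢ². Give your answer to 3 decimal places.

0.250

Total N = 2+1+1+3+1 = 8, so the proportions are 0.25, 0.125, 0.125, 0.375, 0.125 (working shown to 5 dp, full precision carried).
D = 0.25² + 0.125² + 0.125² + 0.375² + 0.125² = 0.06250 + 0.01562 + 0.01562 + 0.14062 + 0.01562 = 0.25000.
To 3 decimal places, D = 0.250.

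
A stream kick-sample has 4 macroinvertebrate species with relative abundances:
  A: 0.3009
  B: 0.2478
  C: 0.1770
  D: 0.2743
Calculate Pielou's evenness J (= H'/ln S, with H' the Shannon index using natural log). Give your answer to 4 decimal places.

H' = −Σ pᵢ ln pᵢ = −((-0.361374) + (-0.345714) + (-0.306494) + (-0.354816)) = 1.368398 (working shown to 6 dp, full precision carried).
With S = 4 species, ln S = 1.386294, so J = 1.368398/1.386294 = 0.987091, i.e. 0.9871 to 4 decimal places.

0.9871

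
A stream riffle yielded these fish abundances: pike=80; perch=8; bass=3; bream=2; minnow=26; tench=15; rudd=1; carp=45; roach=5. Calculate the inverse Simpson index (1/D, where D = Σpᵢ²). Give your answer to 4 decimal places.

Total N = 80+8+3+2+26+15+1+45+5 = 185, so the proportions are 0.43243243, 0.04324324, 0.01621622, 0.01081081, 0.14054054, 0.08108108, 0.00540541, 0.24324324, 0.02702703 (working shown to 8 dp, full precision carried).
D = 0.43243243² + 0.04324324² + 0.01621622² + 0.01081081² + 0.14054054² + 0.08108108² + 0.00540541² + 0.24324324² + 0.02702703² = 0.18699781 + 0.00186998 + 0.00026297 + 0.00011687 + 0.01975164 + 0.00657414 + 0.00002922 + 0.05916728 + 0.00073046 = 0.27550037.
So 1/D = 3.629759, i.e. 3.6298 to 4 decimal places.

3.6298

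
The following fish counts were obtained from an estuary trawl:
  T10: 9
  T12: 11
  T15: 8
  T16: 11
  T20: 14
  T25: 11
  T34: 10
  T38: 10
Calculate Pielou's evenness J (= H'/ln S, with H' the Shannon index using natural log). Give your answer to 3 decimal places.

0.994

Total N = 9+11+8+11+14+11+10+10 = 84, so the proportions are 0.10714, 0.13095, 0.09524, 0.13095, 0.16667, 0.13095, 0.11905, 0.11905 (working shown to 5 dp, full precision carried).
H' = −Σ pᵢ ln pᵢ = −((-0.23931) + (-0.26622) + (-0.22394) + (-0.26622) + (-0.29863) + (-0.26622) + (-0.25336) + (-0.25336)) = 2.06725.
With S = 8 species, ln S = 2.07944, so J = 2.06725/2.07944 = 0.99414, i.e. 0.994 to 3 decimal places.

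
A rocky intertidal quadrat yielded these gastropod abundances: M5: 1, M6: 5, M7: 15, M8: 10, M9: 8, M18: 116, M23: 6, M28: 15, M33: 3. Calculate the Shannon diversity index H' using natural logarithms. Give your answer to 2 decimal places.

Total N = 1+5+15+10+8+116+6+15+3 = 179, so the proportions are 0.0056, 0.0279, 0.0838, 0.0559, 0.0447, 0.648, 0.0335, 0.0838, 0.0168 (working shown to 4 dp, full precision carried).
Each pᵢ ln pᵢ term: 0.0056×(-5.1874)=-0.0290, 0.0279×(-3.5779)=-0.0999, 0.0838×(-2.4793)=-0.2078, 0.0559×(-2.8848)=-0.1612, 0.0447×(-3.1079)=-0.1389, 0.648×(-0.4338)=-0.2811, 0.0335×(-3.3956)=-0.1138, 0.0838×(-2.4793)=-0.2078, 0.0168×(-4.0888)=-0.0685.
Sum = -1.3080, so H' = 1.31.

1.31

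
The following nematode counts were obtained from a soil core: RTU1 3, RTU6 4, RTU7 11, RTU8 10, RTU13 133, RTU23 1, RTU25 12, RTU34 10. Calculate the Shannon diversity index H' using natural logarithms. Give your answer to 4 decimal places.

1.0763

Total N = 3+4+11+10+133+1+12+10 = 184, so the proportions are 0.016304, 0.021739, 0.059783, 0.054348, 0.722826, 0.005435, 0.065217, 0.054348 (working shown to 6 dp, full precision carried).
Each pᵢ ln pᵢ term: 0.016304×(-4.116323)=-0.067114, 0.021739×(-3.828641)=-0.083231, 0.059783×(-2.817040)=-0.168410, 0.054348×(-2.912351)=-0.158280, 0.722826×(-0.324587)=-0.234620, 0.005435×(-5.214936)=-0.028342, 0.065217×(-2.730029)=-0.178045, 0.054348×(-2.912351)=-0.158280.
Sum = -1.076322, so H' = 1.0763.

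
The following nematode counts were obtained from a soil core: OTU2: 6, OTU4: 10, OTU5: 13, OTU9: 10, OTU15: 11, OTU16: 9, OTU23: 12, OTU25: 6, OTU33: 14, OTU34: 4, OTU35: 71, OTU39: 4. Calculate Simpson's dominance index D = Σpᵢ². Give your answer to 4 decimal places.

Total N = 6+10+13+10+11+9+12+6+14+4+71+4 = 170, so the proportions are 0.035294, 0.058824, 0.076471, 0.058824, 0.064706, 0.052941, 0.070588, 0.035294, 0.082353, 0.023529, 0.417647, 0.023529 (working shown to 6 dp, full precision carried).
D = 0.035294² + 0.058824² + 0.076471² + 0.058824² + 0.064706² + 0.052941² + 0.070588² + 0.035294² + 0.082353² + 0.023529² + 0.417647² + 0.023529² = 0.001246 + 0.003460 + 0.005848 + 0.003460 + 0.004187 + 0.002803 + 0.004983 + 0.001246 + 0.006782 + 0.000554 + 0.174429 + 0.000554 = 0.209550.
To 4 decimal places, D = 0.2096.

0.2096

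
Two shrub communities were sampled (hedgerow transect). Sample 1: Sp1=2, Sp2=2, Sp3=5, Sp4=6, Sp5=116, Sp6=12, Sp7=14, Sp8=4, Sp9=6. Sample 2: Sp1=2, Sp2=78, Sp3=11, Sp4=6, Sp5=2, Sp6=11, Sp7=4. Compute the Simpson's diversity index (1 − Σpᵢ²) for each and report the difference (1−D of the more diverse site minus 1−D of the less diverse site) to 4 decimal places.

0.0076

Sample 1: N=167, proportions 0.011976, 0.011976, 0.02994, 0.035928, 0.694611, 0.071856, 0.083832, 0.023952, 0.035928, giving 1−D = 0.500986 (working shown to 6 dp, full precision carried).
Sample 2: N=114, proportions 0.017544, 0.684211, 0.096491, 0.052632, 0.017544, 0.096491, 0.035088, giving 1−D = 0.508618.
Difference = |0.500986 − 0.508618| = 0.007632, i.e. 0.0076 to 4 decimal places.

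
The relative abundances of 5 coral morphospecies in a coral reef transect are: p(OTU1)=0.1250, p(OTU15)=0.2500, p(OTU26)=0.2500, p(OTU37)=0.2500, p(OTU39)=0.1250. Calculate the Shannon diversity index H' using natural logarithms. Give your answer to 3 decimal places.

Each pᵢ ln pᵢ term (working shown to 5 dp, full precision carried): 0.125×(-2.07944)=-0.25993, 0.25×(-1.38629)=-0.34657, 0.25×(-1.38629)=-0.34657, 0.25×(-1.38629)=-0.34657, 0.125×(-2.07944)=-0.25993.
Sum = -1.55958, so H' = 1.560.

1.560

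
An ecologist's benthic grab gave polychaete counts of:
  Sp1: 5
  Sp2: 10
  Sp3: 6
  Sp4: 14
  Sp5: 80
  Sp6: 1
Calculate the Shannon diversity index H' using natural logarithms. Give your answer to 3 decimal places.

1.052

Total N = 5+10+6+14+80+1 = 116, so the proportions are 0.0431, 0.08621, 0.05172, 0.12069, 0.68966, 0.00862 (working shown to 5 dp, full precision carried).
Each pᵢ ln pᵢ term: 0.0431×(-3.14415)=-0.13552, 0.08621×(-2.45101)=-0.21129, 0.05172×(-2.96183)=-0.15320, 0.12069×(-2.11453)=-0.25520, 0.68966×(-0.37156)=-0.25625, 0.00862×(-4.75359)=-0.04098.
Sum = -1.05245, so H' = 1.052.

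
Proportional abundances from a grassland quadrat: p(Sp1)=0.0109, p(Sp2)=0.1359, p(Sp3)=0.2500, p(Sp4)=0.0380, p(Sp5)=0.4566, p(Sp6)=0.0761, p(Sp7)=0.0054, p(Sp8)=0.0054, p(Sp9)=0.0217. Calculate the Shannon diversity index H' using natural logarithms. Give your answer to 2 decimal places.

1.48

Each pᵢ ln pᵢ term (working shown to 4 dp, full precision carried): 0.0109×(-4.5190)=-0.0493, 0.1359×(-1.9958)=-0.2712, 0.25×(-1.3863)=-0.3466, 0.038×(-3.2702)=-0.1243, 0.4566×(-0.7839)=-0.3580, 0.0761×(-2.5757)=-0.1960, 0.0054×(-5.2214)=-0.0282, 0.0054×(-5.2214)=-0.0282, 0.0217×(-3.8304)=-0.0831.
Sum = -1.4848, so H' = 1.48.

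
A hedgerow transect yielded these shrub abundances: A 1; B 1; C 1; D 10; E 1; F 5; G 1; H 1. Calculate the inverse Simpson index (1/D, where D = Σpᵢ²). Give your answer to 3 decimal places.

3.366

Total N = 1+1+1+10+1+5+1+1 = 21, so the proportions are 0.047619, 0.047619, 0.047619, 0.4761905, 0.047619, 0.2380952, 0.047619, 0.047619 (working shown to 7 dp, full precision carried).
D = 0.047619² + 0.047619² + 0.047619² + 0.4761905² + 0.047619² + 0.2380952² + 0.047619² + 0.047619² = 0.0022676 + 0.0022676 + 0.0022676 + 0.2267574 + 0.0022676 + 0.0566893 + 0.0022676 + 0.0022676 = 0.2970522.
So 1/D = 3.36641, i.e. 3.366 to 3 decimal places.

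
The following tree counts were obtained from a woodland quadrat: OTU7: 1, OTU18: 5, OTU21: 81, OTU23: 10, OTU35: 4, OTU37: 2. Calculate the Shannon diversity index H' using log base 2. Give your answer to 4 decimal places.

Total N = 1+5+81+10+4+2 = 103, so the proportions are 0.009709, 0.048544, 0.786408, 0.097087, 0.038835, 0.019417 (working shown to 6 dp, full precision carried).
Each pᵢ log₂ pᵢ term: 0.009709×(-6.686501)=-0.064917, 0.048544×(-4.364572)=-0.211872, 0.786408×(-0.346651)=-0.272609, 0.097087×(-3.364572)=-0.326658, 0.038835×(-4.686501)=-0.182000, 0.019417×(-5.686501)=-0.110417.
Sum = -1.168474, so H' = 1.1685.

1.1685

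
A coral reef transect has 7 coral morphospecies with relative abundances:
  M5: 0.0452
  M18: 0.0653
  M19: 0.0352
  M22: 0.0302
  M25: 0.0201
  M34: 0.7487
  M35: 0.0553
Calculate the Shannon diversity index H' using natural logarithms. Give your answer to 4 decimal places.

Each pᵢ ln pᵢ term (working shown to 6 dp, full precision carried): 0.0452×(-3.096658)=-0.139969, 0.0653×(-2.728763)=-0.178188, 0.0352×(-3.346709)=-0.117804, 0.0302×(-3.499913)=-0.105697, 0.0201×(-3.907035)=-0.078531, 0.7487×(-0.289417)=-0.216686, 0.0553×(-2.894982)=-0.160093.
Sum = -0.996969, so H' = 0.9970.

0.9970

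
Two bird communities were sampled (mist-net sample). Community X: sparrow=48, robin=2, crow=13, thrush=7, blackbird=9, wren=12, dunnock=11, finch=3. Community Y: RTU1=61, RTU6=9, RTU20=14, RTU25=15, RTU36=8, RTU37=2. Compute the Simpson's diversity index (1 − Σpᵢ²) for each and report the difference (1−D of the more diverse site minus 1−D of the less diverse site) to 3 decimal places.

0.100

Community X: N=105, proportions 0.457143, 0.019048, 0.12381, 0.066667, 0.085714, 0.114286, 0.104762, 0.028571, giving 1−D = 0.738685 (working shown to 6 dp, full precision carried).
Community Y: N=109, proportions 0.559633, 0.082569, 0.12844, 0.137615, 0.073394, 0.018349, giving 1−D = 0.638835.
Difference = |0.738685 − 0.638835| = 0.099850, i.e. 0.100 to 3 decimal places.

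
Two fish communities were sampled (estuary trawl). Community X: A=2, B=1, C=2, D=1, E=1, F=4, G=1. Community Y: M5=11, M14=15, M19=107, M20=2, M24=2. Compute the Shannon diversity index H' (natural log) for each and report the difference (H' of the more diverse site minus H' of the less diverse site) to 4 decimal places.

Community X: N=12, proportions 0.16666667, 0.08333333, 0.16666667, 0.08333333, 0.08333333, 0.33333333, 0.08333333, giving H' = 1.79175947 (working shown to 8 dp, full precision carried).
Community Y: N=137, proportions 0.08029197, 0.10948905, 0.7810219, 0.01459854, 0.01459854, giving H' = 0.76112782.
Difference = |1.79175947 − 0.76112782| = 1.03063165, i.e. 1.0306 to 4 decimal places.

1.0306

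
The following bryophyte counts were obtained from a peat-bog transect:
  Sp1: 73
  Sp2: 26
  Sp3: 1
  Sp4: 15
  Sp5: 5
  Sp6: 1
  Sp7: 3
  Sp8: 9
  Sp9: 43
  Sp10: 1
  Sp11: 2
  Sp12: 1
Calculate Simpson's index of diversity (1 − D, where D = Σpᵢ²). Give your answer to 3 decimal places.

0.747

Total N = 73+26+1+15+5+1+3+9+43+1+2+1 = 180, so the proportions are 0.40556, 0.14444, 0.00556, 0.08333, 0.02778, 0.00556, 0.01667, 0.05, 0.23889, 0.00556, 0.01111, 0.00556 (working shown to 5 dp, full precision carried).
D = 0.40556² + 0.14444² + 0.00556² + 0.08333² + 0.02778² + 0.00556² + 0.01667² + 0.05² + 0.23889² + 0.00556² + 0.01111² + 0.00556² = 0.16448 + 0.02086 + 0.00003 + 0.00694 + 0.00077 + 0.00003 + 0.00028 + 0.00250 + 0.05707 + 0.00003 + 0.00012 + 0.00003 = 0.25315.
So 1 − D = 0.74685, i.e. 0.747 to 3 decimal places.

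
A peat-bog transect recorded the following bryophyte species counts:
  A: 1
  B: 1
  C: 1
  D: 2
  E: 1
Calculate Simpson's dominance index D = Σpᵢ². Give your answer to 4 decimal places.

Total N = 1+1+1+2+1 = 6, so the proportions are 0.166667, 0.166667, 0.166667, 0.333333, 0.166667 (working shown to 6 dp, full precision carried).
D = 0.166667² + 0.166667² + 0.166667² + 0.333333² + 0.166667² = 0.027778 + 0.027778 + 0.027778 + 0.111111 + 0.027778 = 0.222222.
To 4 decimal places, D = 0.2222.

0.2222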